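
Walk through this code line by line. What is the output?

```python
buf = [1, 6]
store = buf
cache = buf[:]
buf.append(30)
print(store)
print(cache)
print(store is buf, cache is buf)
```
[1, 6, 30]
[1, 6]
True False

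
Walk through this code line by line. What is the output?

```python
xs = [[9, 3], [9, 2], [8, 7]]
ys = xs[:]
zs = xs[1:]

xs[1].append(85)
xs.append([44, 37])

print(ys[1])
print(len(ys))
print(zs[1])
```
[9, 2, 85]
3
[8, 7]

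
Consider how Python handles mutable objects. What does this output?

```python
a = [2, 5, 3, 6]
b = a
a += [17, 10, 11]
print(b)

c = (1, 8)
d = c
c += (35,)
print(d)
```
[2, 5, 3, 6, 17, 10, 11]
(1, 8)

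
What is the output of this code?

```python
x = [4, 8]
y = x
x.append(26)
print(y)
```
[4, 8, 26]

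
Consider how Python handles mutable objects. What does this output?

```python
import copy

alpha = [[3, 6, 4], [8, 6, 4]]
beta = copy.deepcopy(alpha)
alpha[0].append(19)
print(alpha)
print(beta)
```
[[3, 6, 4, 19], [8, 6, 4]]
[[3, 6, 4], [8, 6, 4]]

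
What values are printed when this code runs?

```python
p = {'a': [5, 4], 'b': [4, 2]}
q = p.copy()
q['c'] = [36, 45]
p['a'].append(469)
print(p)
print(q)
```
{'a': [5, 4, 469], 'b': [4, 2]}
{'a': [5, 4, 469], 'b': [4, 2], 'c': [36, 45]}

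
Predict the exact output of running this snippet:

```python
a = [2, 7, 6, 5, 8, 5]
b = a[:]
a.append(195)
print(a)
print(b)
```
[2, 7, 6, 5, 8, 5, 195]
[2, 7, 6, 5, 8, 5]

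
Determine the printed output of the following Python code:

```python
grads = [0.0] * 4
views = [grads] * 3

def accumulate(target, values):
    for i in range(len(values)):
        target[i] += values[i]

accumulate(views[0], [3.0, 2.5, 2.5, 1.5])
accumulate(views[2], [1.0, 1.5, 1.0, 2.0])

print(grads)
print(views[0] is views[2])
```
[4.0, 4.0, 3.5, 3.5]
True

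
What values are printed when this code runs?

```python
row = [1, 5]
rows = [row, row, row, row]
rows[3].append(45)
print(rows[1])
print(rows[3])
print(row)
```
[1, 5, 45]
[1, 5, 45]
[1, 5, 45]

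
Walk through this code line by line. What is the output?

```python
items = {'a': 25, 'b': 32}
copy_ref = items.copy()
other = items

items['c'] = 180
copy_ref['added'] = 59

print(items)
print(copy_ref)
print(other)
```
{'a': 25, 'b': 32, 'c': 180}
{'a': 25, 'b': 32, 'added': 59}
{'a': 25, 'b': 32, 'c': 180}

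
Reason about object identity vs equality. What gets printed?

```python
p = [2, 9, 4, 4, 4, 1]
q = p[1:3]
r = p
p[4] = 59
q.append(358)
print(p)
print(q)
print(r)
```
[2, 9, 4, 4, 59, 1]
[9, 4, 358]
[2, 9, 4, 4, 59, 1]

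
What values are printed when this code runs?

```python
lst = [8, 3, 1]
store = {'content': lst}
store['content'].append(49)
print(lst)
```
[8, 3, 1, 49]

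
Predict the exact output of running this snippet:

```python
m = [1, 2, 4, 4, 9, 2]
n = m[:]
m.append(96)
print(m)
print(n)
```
[1, 2, 4, 4, 9, 2, 96]
[1, 2, 4, 4, 9, 2]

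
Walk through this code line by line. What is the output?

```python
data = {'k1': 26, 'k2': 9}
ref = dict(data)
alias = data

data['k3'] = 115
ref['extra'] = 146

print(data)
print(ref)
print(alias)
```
{'k1': 26, 'k2': 9, 'k3': 115}
{'k1': 26, 'k2': 9, 'extra': 146}
{'k1': 26, 'k2': 9, 'k3': 115}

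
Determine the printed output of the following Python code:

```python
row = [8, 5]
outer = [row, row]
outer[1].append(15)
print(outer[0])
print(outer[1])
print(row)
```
[8, 5, 15]
[8, 5, 15]
[8, 5, 15]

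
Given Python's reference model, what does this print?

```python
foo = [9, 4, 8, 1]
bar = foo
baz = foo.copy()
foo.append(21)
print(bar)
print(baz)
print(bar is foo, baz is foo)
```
[9, 4, 8, 1, 21]
[9, 4, 8, 1]
True False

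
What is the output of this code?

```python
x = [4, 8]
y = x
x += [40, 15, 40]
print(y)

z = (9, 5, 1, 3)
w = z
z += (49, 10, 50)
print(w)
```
[4, 8, 40, 15, 40]
(9, 5, 1, 3)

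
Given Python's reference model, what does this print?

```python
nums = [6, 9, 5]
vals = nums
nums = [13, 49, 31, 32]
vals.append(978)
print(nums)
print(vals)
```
[13, 49, 31, 32]
[6, 9, 5, 978]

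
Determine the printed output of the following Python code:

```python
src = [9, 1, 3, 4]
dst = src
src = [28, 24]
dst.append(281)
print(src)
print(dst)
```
[28, 24]
[9, 1, 3, 4, 281]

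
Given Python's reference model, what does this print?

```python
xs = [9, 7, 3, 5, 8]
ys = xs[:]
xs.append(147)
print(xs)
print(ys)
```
[9, 7, 3, 5, 8, 147]
[9, 7, 3, 5, 8]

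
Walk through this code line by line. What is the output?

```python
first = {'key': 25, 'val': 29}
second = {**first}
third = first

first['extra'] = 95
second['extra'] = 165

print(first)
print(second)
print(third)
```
{'key': 25, 'val': 29, 'extra': 95}
{'key': 25, 'val': 29, 'extra': 165}
{'key': 25, 'val': 29, 'extra': 95}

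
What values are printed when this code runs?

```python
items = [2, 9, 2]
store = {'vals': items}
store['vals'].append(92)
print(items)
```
[2, 9, 2, 92]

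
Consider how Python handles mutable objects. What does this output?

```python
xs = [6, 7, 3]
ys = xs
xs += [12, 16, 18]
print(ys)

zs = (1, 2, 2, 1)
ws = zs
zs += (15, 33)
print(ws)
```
[6, 7, 3, 12, 16, 18]
(1, 2, 2, 1)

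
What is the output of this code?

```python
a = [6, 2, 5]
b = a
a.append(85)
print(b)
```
[6, 2, 5, 85]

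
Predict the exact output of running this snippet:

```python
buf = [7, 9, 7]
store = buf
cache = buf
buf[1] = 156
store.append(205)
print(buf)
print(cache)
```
[7, 156, 7, 205]
[7, 156, 7, 205]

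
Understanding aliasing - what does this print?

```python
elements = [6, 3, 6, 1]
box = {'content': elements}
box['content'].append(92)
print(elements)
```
[6, 3, 6, 1, 92]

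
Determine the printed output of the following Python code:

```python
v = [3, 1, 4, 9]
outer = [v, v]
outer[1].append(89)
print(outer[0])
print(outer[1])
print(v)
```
[3, 1, 4, 9, 89]
[3, 1, 4, 9, 89]
[3, 1, 4, 9, 89]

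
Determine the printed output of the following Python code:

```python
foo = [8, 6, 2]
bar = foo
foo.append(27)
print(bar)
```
[8, 6, 2, 27]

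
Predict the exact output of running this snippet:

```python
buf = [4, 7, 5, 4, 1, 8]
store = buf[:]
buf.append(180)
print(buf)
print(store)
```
[4, 7, 5, 4, 1, 8, 180]
[4, 7, 5, 4, 1, 8]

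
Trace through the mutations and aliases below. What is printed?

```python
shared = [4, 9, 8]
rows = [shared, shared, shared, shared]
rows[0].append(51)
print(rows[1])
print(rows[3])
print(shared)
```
[4, 9, 8, 51]
[4, 9, 8, 51]
[4, 9, 8, 51]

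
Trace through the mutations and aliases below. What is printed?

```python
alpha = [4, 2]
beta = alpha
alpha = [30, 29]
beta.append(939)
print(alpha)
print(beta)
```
[30, 29]
[4, 2, 939]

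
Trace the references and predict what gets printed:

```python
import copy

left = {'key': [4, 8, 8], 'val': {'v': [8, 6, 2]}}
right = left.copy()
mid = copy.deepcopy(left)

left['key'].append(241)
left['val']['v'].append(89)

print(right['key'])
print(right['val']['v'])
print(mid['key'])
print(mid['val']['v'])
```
[4, 8, 8, 241]
[8, 6, 2, 89]
[4, 8, 8]
[8, 6, 2]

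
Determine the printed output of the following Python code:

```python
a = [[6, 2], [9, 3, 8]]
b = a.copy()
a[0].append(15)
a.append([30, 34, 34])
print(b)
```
[[6, 2, 15], [9, 3, 8]]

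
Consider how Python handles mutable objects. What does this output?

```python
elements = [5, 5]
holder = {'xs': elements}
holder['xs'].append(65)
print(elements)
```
[5, 5, 65]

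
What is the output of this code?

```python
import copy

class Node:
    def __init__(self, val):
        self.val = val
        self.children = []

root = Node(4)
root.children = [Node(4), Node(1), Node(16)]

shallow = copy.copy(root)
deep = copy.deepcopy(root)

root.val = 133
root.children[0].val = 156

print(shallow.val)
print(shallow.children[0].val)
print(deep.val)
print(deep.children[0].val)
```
4
156
4
4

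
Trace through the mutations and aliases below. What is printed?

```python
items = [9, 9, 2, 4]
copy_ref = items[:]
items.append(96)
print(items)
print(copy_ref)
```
[9, 9, 2, 4, 96]
[9, 9, 2, 4]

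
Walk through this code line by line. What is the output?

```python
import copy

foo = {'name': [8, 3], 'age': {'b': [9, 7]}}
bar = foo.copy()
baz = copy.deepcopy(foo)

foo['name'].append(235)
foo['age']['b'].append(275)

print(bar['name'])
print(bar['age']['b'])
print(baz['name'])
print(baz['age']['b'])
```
[8, 3, 235]
[9, 7, 275]
[8, 3]
[9, 7]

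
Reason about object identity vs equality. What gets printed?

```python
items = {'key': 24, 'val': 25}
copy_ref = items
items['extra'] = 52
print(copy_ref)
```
{'key': 24, 'val': 25, 'extra': 52}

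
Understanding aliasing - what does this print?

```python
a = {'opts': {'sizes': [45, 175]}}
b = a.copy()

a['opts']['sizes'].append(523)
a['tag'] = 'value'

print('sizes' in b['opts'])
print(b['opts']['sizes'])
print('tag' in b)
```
True
[45, 175, 523]
False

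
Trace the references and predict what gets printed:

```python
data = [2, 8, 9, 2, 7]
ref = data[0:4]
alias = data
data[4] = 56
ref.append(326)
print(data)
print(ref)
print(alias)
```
[2, 8, 9, 2, 56]
[2, 8, 9, 2, 326]
[2, 8, 9, 2, 56]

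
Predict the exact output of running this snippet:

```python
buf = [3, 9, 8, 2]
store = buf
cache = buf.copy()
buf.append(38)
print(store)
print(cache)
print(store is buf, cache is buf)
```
[3, 9, 8, 2, 38]
[3, 9, 8, 2]
True False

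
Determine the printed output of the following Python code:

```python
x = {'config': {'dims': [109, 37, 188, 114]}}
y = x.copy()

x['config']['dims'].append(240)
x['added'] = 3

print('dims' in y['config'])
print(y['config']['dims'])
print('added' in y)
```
True
[109, 37, 188, 114, 240]
False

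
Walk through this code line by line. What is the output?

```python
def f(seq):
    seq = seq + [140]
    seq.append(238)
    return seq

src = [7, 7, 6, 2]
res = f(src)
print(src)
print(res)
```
[7, 7, 6, 2]
[7, 7, 6, 2, 140, 238]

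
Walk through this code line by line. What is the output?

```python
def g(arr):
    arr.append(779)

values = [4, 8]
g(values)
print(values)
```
[4, 8, 779]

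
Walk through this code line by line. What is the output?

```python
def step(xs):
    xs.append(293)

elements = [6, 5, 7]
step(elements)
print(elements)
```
[6, 5, 7, 293]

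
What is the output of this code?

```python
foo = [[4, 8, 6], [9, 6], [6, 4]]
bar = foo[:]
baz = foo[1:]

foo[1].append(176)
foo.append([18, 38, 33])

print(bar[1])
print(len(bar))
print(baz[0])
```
[9, 6, 176]
3
[9, 6, 176]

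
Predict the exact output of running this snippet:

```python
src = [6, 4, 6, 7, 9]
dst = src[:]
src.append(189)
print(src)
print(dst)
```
[6, 4, 6, 7, 9, 189]
[6, 4, 6, 7, 9]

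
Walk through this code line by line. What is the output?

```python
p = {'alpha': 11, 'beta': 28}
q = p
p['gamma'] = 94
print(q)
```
{'alpha': 11, 'beta': 28, 'gamma': 94}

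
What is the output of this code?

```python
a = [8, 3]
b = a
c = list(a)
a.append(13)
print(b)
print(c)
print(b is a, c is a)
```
[8, 3, 13]
[8, 3]
True False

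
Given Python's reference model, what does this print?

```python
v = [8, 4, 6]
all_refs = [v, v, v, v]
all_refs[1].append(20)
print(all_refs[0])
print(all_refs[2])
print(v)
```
[8, 4, 6, 20]
[8, 4, 6, 20]
[8, 4, 6, 20]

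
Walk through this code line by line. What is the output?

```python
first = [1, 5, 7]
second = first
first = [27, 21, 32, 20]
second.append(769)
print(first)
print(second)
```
[27, 21, 32, 20]
[1, 5, 7, 769]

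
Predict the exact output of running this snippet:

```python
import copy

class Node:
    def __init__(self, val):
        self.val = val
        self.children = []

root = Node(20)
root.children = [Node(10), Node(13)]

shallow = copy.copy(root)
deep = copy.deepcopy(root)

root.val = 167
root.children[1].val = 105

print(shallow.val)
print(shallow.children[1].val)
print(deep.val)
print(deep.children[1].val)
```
20
105
20
13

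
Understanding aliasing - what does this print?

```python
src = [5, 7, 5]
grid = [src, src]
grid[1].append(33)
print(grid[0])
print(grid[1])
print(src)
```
[5, 7, 5, 33]
[5, 7, 5, 33]
[5, 7, 5, 33]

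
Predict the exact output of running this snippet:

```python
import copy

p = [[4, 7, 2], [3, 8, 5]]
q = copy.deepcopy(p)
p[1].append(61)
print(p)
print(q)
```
[[4, 7, 2], [3, 8, 5, 61]]
[[4, 7, 2], [3, 8, 5]]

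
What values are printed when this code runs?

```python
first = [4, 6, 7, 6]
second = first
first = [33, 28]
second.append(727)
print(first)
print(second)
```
[33, 28]
[4, 6, 7, 6, 727]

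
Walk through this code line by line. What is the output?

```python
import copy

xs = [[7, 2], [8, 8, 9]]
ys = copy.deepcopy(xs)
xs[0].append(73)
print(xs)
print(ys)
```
[[7, 2, 73], [8, 8, 9]]
[[7, 2], [8, 8, 9]]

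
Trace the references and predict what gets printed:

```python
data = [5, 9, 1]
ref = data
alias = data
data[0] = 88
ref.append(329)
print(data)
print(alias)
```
[88, 9, 1, 329]
[88, 9, 1, 329]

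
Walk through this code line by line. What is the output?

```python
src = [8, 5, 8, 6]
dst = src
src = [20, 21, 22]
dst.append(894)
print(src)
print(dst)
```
[20, 21, 22]
[8, 5, 8, 6, 894]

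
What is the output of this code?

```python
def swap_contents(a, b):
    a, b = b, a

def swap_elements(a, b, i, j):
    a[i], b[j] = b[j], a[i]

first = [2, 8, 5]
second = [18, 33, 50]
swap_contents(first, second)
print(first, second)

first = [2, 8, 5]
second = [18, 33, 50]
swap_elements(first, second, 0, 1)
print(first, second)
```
[2, 8, 5] [18, 33, 50]
[33, 8, 5] [18, 2, 50]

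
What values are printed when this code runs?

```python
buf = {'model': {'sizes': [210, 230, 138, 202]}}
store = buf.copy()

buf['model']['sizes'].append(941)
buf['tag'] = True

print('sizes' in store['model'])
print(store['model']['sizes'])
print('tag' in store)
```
True
[210, 230, 138, 202, 941]
False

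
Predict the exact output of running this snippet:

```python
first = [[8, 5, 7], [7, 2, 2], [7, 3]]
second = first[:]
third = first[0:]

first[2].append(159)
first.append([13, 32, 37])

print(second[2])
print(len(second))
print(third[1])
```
[7, 3, 159]
3
[7, 2, 2]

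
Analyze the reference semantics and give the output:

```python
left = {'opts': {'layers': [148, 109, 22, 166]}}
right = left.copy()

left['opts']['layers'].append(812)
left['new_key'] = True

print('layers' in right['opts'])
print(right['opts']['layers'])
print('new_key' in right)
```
True
[148, 109, 22, 166, 812]
False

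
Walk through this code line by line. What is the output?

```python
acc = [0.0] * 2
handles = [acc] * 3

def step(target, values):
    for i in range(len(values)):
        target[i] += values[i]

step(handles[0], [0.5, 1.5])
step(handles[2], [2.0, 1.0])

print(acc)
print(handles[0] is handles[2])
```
[2.5, 2.5]
True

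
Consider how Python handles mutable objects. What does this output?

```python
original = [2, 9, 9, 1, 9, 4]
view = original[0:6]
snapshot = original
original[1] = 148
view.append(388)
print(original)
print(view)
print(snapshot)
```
[2, 148, 9, 1, 9, 4]
[2, 9, 9, 1, 9, 4, 388]
[2, 148, 9, 1, 9, 4]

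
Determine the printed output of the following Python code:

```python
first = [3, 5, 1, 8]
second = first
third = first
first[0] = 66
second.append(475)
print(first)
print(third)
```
[66, 5, 1, 8, 475]
[66, 5, 1, 8, 475]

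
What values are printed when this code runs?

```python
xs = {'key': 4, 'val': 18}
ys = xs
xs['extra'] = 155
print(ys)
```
{'key': 4, 'val': 18, 'extra': 155}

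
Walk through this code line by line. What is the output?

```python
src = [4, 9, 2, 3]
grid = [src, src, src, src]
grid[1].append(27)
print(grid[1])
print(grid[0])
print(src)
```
[4, 9, 2, 3, 27]
[4, 9, 2, 3, 27]
[4, 9, 2, 3, 27]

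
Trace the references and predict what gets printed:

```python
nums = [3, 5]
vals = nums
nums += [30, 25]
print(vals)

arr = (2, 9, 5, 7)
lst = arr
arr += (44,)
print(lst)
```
[3, 5, 30, 25]
(2, 9, 5, 7)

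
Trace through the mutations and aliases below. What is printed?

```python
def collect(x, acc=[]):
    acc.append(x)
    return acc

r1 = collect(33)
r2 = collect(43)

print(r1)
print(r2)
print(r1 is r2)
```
[33, 43]
[33, 43]
True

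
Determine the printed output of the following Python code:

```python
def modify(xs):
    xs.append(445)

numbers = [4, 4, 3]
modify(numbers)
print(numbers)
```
[4, 4, 3, 445]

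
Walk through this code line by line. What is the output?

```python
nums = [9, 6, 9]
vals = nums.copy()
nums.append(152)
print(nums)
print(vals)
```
[9, 6, 9, 152]
[9, 6, 9]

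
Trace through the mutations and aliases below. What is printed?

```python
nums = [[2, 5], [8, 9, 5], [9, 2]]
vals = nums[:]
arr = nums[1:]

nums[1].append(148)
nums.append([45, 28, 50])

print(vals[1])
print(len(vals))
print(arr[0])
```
[8, 9, 5, 148]
3
[8, 9, 5, 148]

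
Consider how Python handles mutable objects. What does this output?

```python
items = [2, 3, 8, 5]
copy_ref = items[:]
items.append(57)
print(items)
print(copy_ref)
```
[2, 3, 8, 5, 57]
[2, 3, 8, 5]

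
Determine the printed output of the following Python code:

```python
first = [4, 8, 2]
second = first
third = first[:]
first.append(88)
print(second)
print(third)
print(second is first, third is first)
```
[4, 8, 2, 88]
[4, 8, 2]
True False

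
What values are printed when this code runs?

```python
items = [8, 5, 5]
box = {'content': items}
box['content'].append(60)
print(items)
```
[8, 5, 5, 60]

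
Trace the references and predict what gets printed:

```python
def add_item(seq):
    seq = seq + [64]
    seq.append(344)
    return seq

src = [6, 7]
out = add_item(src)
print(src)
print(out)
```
[6, 7]
[6, 7, 64, 344]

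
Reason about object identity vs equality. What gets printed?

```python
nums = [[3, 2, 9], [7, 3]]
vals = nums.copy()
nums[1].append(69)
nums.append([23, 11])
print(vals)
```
[[3, 2, 9], [7, 3, 69]]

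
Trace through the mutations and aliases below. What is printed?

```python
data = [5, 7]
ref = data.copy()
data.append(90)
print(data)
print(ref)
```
[5, 7, 90]
[5, 7]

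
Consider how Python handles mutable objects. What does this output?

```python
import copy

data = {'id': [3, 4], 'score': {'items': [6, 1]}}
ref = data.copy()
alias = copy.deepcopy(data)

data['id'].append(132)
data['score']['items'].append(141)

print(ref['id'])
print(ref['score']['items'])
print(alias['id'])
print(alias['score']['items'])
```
[3, 4, 132]
[6, 1, 141]
[3, 4]
[6, 1]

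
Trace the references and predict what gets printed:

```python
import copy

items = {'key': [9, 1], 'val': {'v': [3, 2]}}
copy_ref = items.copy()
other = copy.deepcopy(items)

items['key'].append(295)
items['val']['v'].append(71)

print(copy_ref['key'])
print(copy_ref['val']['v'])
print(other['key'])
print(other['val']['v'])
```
[9, 1, 295]
[3, 2, 71]
[9, 1]
[3, 2]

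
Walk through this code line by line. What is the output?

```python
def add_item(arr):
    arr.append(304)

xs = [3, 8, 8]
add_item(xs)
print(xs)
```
[3, 8, 8, 304]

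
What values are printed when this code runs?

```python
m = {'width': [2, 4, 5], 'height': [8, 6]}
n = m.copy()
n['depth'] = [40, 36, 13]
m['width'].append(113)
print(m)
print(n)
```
{'width': [2, 4, 5, 113], 'height': [8, 6]}
{'width': [2, 4, 5, 113], 'height': [8, 6], 'depth': [40, 36, 13]}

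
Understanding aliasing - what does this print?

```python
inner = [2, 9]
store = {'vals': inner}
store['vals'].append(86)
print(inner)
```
[2, 9, 86]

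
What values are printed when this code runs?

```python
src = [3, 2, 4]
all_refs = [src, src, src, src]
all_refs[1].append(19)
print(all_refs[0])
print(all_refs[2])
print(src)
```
[3, 2, 4, 19]
[3, 2, 4, 19]
[3, 2, 4, 19]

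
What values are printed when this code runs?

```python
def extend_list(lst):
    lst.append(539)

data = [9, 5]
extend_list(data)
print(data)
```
[9, 5, 539]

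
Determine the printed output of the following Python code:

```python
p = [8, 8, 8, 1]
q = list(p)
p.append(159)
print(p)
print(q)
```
[8, 8, 8, 1, 159]
[8, 8, 8, 1]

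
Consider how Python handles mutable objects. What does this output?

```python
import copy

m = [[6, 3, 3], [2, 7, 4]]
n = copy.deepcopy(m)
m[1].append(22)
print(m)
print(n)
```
[[6, 3, 3], [2, 7, 4, 22]]
[[6, 3, 3], [2, 7, 4]]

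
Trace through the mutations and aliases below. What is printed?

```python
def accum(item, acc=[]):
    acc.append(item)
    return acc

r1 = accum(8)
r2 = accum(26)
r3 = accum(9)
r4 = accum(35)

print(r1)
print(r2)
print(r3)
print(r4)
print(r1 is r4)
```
[8, 26, 9, 35]
[8, 26, 9, 35]
[8, 26, 9, 35]
[8, 26, 9, 35]
True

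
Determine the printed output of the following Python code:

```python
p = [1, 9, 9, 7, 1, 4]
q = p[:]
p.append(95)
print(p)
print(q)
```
[1, 9, 9, 7, 1, 4, 95]
[1, 9, 9, 7, 1, 4]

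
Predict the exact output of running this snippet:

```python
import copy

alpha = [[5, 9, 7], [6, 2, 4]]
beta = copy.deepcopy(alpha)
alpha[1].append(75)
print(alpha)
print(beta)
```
[[5, 9, 7], [6, 2, 4, 75]]
[[5, 9, 7], [6, 2, 4]]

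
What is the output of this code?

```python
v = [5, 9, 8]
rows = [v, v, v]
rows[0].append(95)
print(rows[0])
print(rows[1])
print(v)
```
[5, 9, 8, 95]
[5, 9, 8, 95]
[5, 9, 8, 95]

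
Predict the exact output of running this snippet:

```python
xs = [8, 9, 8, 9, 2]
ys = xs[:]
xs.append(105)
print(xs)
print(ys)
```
[8, 9, 8, 9, 2, 105]
[8, 9, 8, 9, 2]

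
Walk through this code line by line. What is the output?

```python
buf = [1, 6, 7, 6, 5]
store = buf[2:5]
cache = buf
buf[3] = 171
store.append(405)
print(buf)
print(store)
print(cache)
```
[1, 6, 7, 171, 5]
[7, 6, 5, 405]
[1, 6, 7, 171, 5]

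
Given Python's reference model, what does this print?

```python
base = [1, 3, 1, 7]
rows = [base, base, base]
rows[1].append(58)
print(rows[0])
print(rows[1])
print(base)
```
[1, 3, 1, 7, 58]
[1, 3, 1, 7, 58]
[1, 3, 1, 7, 58]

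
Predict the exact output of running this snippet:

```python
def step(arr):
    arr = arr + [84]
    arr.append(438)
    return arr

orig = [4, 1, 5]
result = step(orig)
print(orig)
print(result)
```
[4, 1, 5]
[4, 1, 5, 84, 438]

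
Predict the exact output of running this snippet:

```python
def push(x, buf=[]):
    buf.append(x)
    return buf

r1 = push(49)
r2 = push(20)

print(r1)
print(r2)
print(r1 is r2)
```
[49, 20]
[49, 20]
True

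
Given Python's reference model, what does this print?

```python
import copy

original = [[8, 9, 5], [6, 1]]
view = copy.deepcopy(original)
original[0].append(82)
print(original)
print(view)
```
[[8, 9, 5, 82], [6, 1]]
[[8, 9, 5], [6, 1]]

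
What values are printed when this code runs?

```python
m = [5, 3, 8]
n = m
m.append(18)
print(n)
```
[5, 3, 8, 18]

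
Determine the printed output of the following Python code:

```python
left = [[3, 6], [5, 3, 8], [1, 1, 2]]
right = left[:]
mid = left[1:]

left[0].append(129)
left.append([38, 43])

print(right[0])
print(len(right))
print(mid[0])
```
[3, 6, 129]
3
[5, 3, 8]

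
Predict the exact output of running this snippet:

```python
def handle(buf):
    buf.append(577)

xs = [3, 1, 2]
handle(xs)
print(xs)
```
[3, 1, 2, 577]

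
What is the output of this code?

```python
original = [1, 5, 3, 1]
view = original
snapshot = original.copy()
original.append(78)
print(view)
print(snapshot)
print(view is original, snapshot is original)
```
[1, 5, 3, 1, 78]
[1, 5, 3, 1]
True False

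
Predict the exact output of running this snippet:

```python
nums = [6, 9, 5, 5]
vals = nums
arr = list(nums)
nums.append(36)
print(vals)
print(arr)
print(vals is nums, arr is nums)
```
[6, 9, 5, 5, 36]
[6, 9, 5, 5]
True False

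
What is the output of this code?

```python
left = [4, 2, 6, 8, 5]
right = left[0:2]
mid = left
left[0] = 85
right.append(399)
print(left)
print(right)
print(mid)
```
[85, 2, 6, 8, 5]
[4, 2, 399]
[85, 2, 6, 8, 5]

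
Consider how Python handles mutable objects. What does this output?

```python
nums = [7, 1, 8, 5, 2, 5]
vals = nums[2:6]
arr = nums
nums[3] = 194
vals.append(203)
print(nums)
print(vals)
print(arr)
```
[7, 1, 8, 194, 2, 5]
[8, 5, 2, 5, 203]
[7, 1, 8, 194, 2, 5]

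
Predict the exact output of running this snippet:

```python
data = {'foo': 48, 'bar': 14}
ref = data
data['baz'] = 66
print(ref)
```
{'foo': 48, 'bar': 14, 'baz': 66}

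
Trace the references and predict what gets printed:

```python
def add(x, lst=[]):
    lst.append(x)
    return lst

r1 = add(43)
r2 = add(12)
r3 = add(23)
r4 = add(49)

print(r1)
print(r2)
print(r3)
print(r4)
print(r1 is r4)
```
[43, 12, 23, 49]
[43, 12, 23, 49]
[43, 12, 23, 49]
[43, 12, 23, 49]
True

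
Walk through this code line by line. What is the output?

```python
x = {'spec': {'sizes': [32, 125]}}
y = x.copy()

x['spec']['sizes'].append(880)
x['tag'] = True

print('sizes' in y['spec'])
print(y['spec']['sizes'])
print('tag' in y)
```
True
[32, 125, 880]
False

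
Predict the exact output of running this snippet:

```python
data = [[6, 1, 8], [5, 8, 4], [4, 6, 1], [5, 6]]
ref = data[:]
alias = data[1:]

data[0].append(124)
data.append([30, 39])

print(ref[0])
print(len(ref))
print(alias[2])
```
[6, 1, 8, 124]
4
[5, 6]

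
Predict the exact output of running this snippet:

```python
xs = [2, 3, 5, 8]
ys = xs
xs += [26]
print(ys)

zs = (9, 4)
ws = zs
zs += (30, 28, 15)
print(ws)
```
[2, 3, 5, 8, 26]
(9, 4)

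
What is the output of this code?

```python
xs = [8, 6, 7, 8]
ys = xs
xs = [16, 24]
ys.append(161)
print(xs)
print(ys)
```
[16, 24]
[8, 6, 7, 8, 161]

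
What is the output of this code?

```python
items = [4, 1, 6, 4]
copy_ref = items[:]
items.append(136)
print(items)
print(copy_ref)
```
[4, 1, 6, 4, 136]
[4, 1, 6, 4]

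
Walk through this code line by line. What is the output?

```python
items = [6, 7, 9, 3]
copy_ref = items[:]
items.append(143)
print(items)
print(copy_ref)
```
[6, 7, 9, 3, 143]
[6, 7, 9, 3]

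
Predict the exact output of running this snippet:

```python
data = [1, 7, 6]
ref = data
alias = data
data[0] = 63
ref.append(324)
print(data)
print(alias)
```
[63, 7, 6, 324]
[63, 7, 6, 324]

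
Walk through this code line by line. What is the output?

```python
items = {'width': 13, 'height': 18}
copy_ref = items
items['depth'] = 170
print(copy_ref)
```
{'width': 13, 'height': 18, 'depth': 170}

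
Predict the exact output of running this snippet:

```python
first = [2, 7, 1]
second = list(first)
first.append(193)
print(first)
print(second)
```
[2, 7, 1, 193]
[2, 7, 1]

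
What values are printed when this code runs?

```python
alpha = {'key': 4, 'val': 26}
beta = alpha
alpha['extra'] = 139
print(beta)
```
{'key': 4, 'val': 26, 'extra': 139}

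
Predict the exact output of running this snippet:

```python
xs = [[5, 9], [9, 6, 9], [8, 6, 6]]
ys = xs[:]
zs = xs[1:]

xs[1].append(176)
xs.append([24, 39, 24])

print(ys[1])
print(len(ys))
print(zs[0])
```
[9, 6, 9, 176]
3
[9, 6, 9, 176]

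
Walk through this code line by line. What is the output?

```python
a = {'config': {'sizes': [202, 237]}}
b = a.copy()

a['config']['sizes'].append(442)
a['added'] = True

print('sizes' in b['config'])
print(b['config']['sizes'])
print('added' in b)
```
True
[202, 237, 442]
False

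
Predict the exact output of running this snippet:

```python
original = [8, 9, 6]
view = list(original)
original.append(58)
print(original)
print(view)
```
[8, 9, 6, 58]
[8, 9, 6]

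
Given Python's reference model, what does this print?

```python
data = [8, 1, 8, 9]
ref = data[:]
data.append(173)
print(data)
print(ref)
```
[8, 1, 8, 9, 173]
[8, 1, 8, 9]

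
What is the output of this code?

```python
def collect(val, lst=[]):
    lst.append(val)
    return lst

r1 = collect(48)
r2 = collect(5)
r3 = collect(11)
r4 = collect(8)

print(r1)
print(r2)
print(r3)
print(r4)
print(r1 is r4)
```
[48, 5, 11, 8]
[48, 5, 11, 8]
[48, 5, 11, 8]
[48, 5, 11, 8]
True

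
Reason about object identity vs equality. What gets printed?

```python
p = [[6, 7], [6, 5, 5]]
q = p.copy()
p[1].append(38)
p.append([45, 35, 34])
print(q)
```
[[6, 7], [6, 5, 5, 38]]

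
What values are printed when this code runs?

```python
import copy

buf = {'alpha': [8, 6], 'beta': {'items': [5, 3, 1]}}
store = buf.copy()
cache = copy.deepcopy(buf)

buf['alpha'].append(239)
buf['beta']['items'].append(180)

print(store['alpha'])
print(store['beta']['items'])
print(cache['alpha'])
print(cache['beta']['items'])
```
[8, 6, 239]
[5, 3, 1, 180]
[8, 6]
[5, 3, 1]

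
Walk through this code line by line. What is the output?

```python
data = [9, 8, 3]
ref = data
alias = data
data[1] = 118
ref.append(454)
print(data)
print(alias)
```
[9, 118, 3, 454]
[9, 118, 3, 454]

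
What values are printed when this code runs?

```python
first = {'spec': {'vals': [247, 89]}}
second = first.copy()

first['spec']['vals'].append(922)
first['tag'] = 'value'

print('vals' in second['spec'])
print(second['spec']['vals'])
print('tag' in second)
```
True
[247, 89, 922]
False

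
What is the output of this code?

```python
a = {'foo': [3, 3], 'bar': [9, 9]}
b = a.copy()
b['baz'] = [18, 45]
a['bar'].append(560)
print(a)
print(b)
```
{'foo': [3, 3], 'bar': [9, 9, 560]}
{'foo': [3, 3], 'bar': [9, 9, 560], 'baz': [18, 45]}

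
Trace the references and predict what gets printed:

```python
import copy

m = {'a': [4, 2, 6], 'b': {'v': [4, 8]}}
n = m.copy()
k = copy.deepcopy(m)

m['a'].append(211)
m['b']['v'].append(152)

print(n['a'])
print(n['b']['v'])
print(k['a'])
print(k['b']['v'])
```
[4, 2, 6, 211]
[4, 8, 152]
[4, 2, 6]
[4, 8]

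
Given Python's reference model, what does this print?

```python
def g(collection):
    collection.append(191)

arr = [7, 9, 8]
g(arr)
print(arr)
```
[7, 9, 8, 191]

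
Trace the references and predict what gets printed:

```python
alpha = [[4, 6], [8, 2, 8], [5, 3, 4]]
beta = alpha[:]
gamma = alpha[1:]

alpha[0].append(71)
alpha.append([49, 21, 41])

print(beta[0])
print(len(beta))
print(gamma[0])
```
[4, 6, 71]
3
[8, 2, 8]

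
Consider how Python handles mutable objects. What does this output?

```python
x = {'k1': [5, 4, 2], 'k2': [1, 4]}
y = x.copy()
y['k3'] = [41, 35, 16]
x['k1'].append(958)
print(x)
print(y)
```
{'k1': [5, 4, 2, 958], 'k2': [1, 4]}
{'k1': [5, 4, 2, 958], 'k2': [1, 4], 'k3': [41, 35, 16]}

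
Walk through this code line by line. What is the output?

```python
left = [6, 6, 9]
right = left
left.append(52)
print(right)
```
[6, 6, 9, 52]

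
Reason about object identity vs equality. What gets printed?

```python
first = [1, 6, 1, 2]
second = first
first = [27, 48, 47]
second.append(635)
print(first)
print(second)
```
[27, 48, 47]
[1, 6, 1, 2, 635]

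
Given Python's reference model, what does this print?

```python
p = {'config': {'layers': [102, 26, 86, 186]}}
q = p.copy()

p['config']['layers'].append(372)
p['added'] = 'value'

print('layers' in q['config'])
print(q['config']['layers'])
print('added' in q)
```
True
[102, 26, 86, 186, 372]
False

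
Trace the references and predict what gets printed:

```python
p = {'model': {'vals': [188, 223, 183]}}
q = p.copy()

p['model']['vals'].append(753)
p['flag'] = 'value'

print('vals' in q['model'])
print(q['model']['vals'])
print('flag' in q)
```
True
[188, 223, 183, 753]
False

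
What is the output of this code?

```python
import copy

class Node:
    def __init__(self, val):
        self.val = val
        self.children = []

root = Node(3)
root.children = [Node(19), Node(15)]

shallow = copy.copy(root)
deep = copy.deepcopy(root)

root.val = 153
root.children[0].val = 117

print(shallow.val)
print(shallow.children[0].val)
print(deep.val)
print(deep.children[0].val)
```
3
117
3
19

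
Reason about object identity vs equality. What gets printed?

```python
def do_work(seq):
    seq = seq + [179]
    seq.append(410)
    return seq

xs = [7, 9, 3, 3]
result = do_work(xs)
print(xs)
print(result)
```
[7, 9, 3, 3]
[7, 9, 3, 3, 179, 410]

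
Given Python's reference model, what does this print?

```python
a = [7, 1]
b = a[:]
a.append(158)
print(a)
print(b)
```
[7, 1, 158]
[7, 1]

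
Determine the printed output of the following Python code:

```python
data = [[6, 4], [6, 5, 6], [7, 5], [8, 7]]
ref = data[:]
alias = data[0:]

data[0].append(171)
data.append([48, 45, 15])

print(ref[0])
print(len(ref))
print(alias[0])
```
[6, 4, 171]
4
[6, 4, 171]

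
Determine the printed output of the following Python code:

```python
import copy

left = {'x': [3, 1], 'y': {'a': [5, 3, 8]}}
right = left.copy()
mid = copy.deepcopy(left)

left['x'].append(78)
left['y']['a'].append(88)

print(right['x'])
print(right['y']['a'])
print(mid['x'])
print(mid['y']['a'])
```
[3, 1, 78]
[5, 3, 8, 88]
[3, 1]
[5, 3, 8]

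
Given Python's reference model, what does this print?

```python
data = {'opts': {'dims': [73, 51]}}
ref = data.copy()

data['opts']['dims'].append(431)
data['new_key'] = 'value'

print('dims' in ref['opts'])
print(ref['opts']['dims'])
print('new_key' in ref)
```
True
[73, 51, 431]
False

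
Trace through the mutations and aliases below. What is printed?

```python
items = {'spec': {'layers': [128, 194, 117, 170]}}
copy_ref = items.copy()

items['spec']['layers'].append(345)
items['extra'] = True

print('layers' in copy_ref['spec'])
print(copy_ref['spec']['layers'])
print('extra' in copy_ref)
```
True
[128, 194, 117, 170, 345]
False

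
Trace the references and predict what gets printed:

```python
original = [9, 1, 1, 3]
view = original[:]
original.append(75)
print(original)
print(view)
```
[9, 1, 1, 3, 75]
[9, 1, 1, 3]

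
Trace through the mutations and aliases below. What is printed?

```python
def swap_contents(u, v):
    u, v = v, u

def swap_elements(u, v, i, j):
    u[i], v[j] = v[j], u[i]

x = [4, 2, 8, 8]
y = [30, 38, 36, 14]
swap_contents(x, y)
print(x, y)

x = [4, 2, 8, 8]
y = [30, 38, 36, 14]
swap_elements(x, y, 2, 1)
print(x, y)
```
[4, 2, 8, 8] [30, 38, 36, 14]
[4, 2, 38, 8] [30, 8, 36, 14]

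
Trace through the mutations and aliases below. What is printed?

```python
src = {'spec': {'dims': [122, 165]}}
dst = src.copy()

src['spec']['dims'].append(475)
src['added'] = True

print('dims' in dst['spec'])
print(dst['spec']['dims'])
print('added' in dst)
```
True
[122, 165, 475]
False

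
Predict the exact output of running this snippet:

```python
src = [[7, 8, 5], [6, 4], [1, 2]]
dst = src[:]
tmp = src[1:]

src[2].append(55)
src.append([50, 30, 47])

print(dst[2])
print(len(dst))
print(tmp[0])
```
[1, 2, 55]
3
[6, 4]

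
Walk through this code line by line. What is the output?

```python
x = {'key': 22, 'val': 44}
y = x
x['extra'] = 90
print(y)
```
{'key': 22, 'val': 44, 'extra': 90}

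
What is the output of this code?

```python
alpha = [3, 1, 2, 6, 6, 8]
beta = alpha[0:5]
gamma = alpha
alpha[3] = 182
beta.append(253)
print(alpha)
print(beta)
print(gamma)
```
[3, 1, 2, 182, 6, 8]
[3, 1, 2, 6, 6, 253]
[3, 1, 2, 182, 6, 8]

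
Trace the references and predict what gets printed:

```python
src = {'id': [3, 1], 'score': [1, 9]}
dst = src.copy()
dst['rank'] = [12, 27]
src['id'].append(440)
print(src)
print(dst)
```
{'id': [3, 1, 440], 'score': [1, 9]}
{'id': [3, 1, 440], 'score': [1, 9], 'rank': [12, 27]}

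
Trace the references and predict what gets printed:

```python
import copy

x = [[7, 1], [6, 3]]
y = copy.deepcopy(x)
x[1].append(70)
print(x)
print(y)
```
[[7, 1], [6, 3, 70]]
[[7, 1], [6, 3]]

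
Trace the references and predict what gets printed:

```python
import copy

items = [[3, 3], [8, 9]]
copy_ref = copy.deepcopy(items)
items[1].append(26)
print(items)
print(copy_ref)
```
[[3, 3], [8, 9, 26]]
[[3, 3], [8, 9]]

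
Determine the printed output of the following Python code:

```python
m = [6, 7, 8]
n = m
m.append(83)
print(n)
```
[6, 7, 8, 83]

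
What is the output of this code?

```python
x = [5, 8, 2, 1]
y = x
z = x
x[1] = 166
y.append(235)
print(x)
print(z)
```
[5, 166, 2, 1, 235]
[5, 166, 2, 1, 235]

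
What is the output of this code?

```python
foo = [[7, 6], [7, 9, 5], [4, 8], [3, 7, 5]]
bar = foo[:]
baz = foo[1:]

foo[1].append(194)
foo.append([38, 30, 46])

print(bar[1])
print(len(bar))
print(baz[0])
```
[7, 9, 5, 194]
4
[7, 9, 5, 194]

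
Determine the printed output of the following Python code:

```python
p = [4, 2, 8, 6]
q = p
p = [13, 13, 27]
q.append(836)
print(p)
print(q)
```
[13, 13, 27]
[4, 2, 8, 6, 836]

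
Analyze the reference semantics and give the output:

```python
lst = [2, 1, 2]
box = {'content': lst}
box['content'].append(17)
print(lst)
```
[2, 1, 2, 17]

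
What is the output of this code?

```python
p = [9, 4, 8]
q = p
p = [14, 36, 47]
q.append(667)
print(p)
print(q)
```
[14, 36, 47]
[9, 4, 8, 667]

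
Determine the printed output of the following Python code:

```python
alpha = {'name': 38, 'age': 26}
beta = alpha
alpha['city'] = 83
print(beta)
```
{'name': 38, 'age': 26, 'city': 83}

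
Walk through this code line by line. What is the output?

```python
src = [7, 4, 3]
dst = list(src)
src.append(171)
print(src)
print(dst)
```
[7, 4, 3, 171]
[7, 4, 3]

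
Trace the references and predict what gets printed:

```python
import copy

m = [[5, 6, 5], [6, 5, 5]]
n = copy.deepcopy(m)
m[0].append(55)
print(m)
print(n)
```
[[5, 6, 5, 55], [6, 5, 5]]
[[5, 6, 5], [6, 5, 5]]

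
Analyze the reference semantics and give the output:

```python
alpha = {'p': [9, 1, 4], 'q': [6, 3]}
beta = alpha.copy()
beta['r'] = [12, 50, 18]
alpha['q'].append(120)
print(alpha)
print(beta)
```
{'p': [9, 1, 4], 'q': [6, 3, 120]}
{'p': [9, 1, 4], 'q': [6, 3, 120], 'r': [12, 50, 18]}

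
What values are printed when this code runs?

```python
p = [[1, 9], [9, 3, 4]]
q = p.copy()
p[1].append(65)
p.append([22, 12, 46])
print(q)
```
[[1, 9], [9, 3, 4, 65]]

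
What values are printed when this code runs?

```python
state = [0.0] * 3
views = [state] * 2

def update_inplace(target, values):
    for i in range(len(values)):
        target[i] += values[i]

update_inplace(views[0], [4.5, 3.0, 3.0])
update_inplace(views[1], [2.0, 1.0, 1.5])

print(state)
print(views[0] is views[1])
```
[6.5, 4.0, 4.5]
True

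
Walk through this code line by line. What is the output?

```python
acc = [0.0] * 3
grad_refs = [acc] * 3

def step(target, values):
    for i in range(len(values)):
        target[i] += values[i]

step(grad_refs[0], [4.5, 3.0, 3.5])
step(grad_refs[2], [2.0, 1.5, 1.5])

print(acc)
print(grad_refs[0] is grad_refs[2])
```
[6.5, 4.5, 5.0]
True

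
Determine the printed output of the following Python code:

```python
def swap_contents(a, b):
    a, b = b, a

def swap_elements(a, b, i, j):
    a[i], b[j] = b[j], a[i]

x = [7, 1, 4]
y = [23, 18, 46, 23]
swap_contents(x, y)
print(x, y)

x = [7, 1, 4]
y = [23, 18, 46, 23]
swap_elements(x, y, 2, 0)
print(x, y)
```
[7, 1, 4] [23, 18, 46, 23]
[7, 1, 23] [4, 18, 46, 23]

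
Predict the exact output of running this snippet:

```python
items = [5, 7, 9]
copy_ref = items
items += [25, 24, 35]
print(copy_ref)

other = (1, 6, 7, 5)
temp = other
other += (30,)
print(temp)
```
[5, 7, 9, 25, 24, 35]
(1, 6, 7, 5)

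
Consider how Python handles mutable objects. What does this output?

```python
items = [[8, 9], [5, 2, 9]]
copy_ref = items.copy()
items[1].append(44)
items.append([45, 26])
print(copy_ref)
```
[[8, 9], [5, 2, 9, 44]]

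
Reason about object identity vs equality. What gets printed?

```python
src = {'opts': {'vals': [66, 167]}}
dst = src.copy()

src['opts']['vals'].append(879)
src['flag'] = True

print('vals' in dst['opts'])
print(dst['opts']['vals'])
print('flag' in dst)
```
True
[66, 167, 879]
False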